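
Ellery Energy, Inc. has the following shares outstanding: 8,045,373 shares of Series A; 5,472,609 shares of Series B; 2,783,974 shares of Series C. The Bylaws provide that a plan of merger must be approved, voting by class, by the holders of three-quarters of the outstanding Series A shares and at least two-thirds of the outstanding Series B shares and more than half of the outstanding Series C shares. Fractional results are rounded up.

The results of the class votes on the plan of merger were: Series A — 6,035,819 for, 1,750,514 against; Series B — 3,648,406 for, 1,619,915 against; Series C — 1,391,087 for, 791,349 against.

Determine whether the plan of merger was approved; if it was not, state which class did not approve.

Series A: 3/4 of 8045373 = 6034029.75, rounded up to 6034030; 6,034,030 required, 6,035,819 in favor — approved.
Series B: 2/3 of 5472609 = 3648406; 3,648,406 required, 3,648,406 in favor — approved.
Series C: a majority of 2783974 is 1391988; 1,391,988 required, 1,391,087 in favor — not approved.

Not approved — the Series C shares did not give the required vote.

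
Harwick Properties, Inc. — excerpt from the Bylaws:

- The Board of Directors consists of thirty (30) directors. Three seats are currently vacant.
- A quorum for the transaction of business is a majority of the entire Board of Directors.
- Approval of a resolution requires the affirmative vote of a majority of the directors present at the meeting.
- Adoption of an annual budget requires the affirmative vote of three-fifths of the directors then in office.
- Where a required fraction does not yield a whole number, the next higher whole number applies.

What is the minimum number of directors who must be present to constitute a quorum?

A majority of 30 is 16.

16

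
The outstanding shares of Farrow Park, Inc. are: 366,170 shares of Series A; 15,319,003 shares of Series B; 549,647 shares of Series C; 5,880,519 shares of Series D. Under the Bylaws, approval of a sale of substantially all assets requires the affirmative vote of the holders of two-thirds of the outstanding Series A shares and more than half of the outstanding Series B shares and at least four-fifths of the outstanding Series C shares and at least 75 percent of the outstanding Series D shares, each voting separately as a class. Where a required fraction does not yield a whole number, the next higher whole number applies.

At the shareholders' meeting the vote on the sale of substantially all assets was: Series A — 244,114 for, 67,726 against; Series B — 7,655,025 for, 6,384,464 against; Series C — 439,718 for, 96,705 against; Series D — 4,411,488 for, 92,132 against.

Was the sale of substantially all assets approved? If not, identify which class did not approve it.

Series A: 2/3 of 366170 = 244113.33, rounded up to 244114; 244,114 required, 244,114 in favor — approved.
Series B: a majority of 15319003 is 7659502; 7,659,502 required, 7,655,025 in favor — not approved.
Series C: 4/5 of 549647 = 439717.60, rounded up to 439718; 439,718 required, 439,718 in favor — approved.
Series D: 3/4 of 5880519 = 4410389.25, rounded up to 4410390; 4,410,390 required, 4,411,488 in favor — approved.

Not approved — the Series B shares did not give the required vote.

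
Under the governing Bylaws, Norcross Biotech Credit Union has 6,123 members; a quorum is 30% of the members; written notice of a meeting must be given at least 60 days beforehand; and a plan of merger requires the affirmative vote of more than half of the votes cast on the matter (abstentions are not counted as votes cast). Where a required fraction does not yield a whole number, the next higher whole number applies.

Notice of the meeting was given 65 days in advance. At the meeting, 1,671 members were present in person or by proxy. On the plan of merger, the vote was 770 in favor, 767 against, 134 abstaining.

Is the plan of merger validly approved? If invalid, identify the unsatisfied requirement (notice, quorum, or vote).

Notice: 65 days given; 60 required. Satisfied.
Quorum: 30% of 6,123 = 1,836.90, rounded up to 1,837; 1,671 present. Not satisfied.
Vote: requires a majority of the votes cast (1,671 − 134 abstaining = 1,537); a majority of 1537 is 769, so 769 needed; 770 in favor. Satisfied.

Invalid — quorum requirement not satisfied.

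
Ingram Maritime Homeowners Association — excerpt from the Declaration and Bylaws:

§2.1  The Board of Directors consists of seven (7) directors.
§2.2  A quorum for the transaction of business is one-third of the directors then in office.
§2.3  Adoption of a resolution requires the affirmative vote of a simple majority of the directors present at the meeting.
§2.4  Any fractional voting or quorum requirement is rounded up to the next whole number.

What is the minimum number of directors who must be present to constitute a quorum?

3

1/3 of 7 = 2.33, rounded up to 3.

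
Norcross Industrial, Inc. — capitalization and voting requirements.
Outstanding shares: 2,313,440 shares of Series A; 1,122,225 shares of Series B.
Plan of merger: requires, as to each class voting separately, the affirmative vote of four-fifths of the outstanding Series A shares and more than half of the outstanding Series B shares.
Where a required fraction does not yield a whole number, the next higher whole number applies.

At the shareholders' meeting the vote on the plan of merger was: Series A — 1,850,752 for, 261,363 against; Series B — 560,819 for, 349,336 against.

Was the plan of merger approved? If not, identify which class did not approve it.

Not approved — the Series B shares did not give the required vote.

Series A: 4/5 of 2313440 = 1850752; 1,850,752 required, 1,850,752 in favor — approved.
Series B: a majority of 1122225 is 561113; 561,113 required, 560,819 in favor — not approved.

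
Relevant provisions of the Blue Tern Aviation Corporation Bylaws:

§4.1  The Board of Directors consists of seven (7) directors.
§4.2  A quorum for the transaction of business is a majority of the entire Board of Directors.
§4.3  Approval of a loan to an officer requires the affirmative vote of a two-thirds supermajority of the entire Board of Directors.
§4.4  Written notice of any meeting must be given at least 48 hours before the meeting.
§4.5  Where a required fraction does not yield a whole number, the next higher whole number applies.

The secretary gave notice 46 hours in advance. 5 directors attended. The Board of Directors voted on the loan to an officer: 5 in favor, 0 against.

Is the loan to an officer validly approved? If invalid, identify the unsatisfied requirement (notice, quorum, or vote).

Invalid — notice requirement not satisfied.

Notice: 46 hours given; 48 required (46 < 48). Not satisfied.
Quorum: 5 present; quorum is 4. Satisfied.
Vote: the loan to an officer requires two-thirds of the entire Board of Directors (7). 2/3 of 7 = 4.67, rounded up to 5, so 5 affirmative votes are needed; 5 voted in favor. Satisfied.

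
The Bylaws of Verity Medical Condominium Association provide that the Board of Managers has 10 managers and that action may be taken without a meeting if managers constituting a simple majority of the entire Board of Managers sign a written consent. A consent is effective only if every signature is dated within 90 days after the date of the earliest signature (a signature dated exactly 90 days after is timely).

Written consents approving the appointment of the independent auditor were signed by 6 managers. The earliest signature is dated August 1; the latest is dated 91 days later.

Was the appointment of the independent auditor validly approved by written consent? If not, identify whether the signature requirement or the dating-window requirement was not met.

Signatures required: a simple majority of 10 — a majority of 10 is 6, so 6 needed; 6 signed. Sufficient.
Dating window: the latest signature is 91 days after the earliest; the limit is 90 days. Outside the window.

Not effective — dating-window requirement not satisfied.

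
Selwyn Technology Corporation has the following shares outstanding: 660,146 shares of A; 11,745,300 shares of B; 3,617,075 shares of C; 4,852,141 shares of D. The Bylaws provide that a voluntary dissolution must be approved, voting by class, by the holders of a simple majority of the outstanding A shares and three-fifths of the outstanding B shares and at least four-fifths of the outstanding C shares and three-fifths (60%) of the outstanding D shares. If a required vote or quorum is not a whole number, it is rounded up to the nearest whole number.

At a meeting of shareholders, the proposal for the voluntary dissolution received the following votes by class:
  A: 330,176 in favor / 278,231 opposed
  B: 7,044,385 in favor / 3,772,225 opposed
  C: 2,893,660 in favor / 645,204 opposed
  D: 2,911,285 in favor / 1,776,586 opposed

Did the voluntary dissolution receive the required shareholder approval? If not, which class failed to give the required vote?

Not approved — the B shares did not give the required vote.

A: a majority of 660146 is 330074; 330,074 required, 330,176 in favor — approved.
B: 3/5 of 11745300 = 7047180; 7,047,180 required, 7,044,385 in favor — not approved.
C: 4/5 of 3617075 = 2893660; 2,893,660 required, 2,893,660 in favor — approved.
D: 3/5 of 4852141 = 2911284.60, rounded up to 2911285; 2,911,285 required, 2,911,285 in favor — approved.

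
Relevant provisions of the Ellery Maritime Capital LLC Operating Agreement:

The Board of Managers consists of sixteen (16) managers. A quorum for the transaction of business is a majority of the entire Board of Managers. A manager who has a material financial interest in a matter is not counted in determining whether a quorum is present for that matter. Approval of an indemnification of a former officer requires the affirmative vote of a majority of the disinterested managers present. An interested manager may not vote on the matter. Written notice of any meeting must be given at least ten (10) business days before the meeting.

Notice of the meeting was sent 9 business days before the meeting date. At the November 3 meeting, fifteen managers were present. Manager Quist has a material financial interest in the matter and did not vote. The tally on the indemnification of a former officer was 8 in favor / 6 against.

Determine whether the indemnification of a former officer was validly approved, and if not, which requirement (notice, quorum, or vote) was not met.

Notice: 9 business days given; 10 required (9 < 10). Not satisfied.
Quorum: 15 present, but the 1 interested manager does not count, leaving 14. Quorum is 9. Satisfied.
Vote: the indemnification of a former officer requires a majority of the disinterested managers present (15 − 1 = 14). A majority of 14 is 8, so 8 affirmative votes are needed; 8 voted in favor. Satisfied.

Invalid — notice requirement not satisfied.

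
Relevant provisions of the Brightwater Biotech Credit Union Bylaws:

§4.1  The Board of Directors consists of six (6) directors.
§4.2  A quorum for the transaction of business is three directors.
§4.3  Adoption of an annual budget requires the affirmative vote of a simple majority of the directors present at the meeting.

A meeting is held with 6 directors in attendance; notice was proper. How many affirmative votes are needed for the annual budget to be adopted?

4

The annual budget requires a majority of the directors present (6).
A majority of 6 is 4.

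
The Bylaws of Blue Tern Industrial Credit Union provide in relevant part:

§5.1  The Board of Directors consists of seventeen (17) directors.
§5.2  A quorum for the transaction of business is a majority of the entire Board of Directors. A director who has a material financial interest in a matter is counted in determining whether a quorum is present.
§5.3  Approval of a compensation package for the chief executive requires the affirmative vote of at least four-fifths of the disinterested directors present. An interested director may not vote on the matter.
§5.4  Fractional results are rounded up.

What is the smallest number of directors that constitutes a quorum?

9

A majority of 17 is 9.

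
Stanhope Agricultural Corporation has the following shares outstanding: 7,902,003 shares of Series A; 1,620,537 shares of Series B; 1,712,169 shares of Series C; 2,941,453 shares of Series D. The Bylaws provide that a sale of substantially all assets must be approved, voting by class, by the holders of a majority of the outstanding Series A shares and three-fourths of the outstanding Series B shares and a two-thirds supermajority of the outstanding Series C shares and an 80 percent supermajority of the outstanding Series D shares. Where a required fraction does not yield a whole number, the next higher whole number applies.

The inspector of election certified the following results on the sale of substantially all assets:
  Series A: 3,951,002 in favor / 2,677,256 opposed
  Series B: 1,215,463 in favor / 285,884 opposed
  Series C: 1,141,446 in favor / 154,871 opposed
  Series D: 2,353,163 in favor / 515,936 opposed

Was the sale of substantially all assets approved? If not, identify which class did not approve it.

Series A: a majority of 7902003 is 3951002; 3,951,002 required, 3,951,002 in favor — approved.
Series B: 3/4 of 1620537 = 1215402.75, rounded up to 1215403; 1,215,403 required, 1,215,463 in favor — approved.
Series C: 2/3 of 1712169 = 1141446; 1,141,446 required, 1,141,446 in favor — approved.
Series D: 4/5 of 2941453 = 2353162.40, rounded up to 2353163; 2,353,163 required, 2,353,163 in favor — approved.

Approved — every class gave the required vote.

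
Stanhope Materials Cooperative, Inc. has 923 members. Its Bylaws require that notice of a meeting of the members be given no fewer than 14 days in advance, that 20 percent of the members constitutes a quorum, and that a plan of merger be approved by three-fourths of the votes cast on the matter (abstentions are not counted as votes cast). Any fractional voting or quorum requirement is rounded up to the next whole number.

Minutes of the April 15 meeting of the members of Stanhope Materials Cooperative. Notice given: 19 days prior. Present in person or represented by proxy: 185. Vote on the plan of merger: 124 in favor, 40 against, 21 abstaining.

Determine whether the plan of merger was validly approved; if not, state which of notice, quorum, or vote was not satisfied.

Valid — all requirements satisfied.

Notice: 19 days given; 14 required. Satisfied.
Quorum: 20% of 923 = 184.60, rounded up to 185; 185 present. Satisfied.
Vote: requires three-fourths of the votes cast (185 − 21 abstaining = 164); 3/4 of 164 = 123, so 123 needed; 124 in favor. Satisfied.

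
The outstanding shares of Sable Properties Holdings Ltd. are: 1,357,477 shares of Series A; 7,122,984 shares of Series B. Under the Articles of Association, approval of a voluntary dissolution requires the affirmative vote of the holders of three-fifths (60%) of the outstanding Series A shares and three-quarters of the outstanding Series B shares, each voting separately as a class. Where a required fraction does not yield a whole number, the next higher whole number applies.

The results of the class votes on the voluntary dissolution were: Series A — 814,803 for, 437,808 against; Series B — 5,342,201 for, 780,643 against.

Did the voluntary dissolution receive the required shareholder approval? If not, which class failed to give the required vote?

Not approved — the Series B shares did not give the required vote.

Series A: 3/5 of 1357477 = 814486.20, rounded up to 814487; 814,487 required, 814,803 in favor — approved.
Series B: 3/4 of 7122984 = 5342238; 5,342,238 required, 5,342,201 in favor — not approved.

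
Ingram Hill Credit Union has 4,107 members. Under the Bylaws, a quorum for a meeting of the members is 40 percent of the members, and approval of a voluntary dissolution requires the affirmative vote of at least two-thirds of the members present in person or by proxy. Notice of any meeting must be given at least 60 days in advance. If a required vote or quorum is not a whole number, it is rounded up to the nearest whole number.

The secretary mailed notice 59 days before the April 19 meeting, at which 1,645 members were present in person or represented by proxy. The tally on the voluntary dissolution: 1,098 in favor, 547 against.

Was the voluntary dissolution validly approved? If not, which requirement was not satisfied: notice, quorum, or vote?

Notice: 59 days given; 60 required. Not satisfied.
Quorum: 40% of 4,107 = 1,642.80, rounded up to 1,643; 1,645 present. Satisfied.
Vote: requires two-thirds of those present (1,645); 2/3 of 1645 = 1096.67, rounded up to 1097, so 1,097 needed; 1,098 in favor. Satisfied.

Invalid — notice requirement not satisfied.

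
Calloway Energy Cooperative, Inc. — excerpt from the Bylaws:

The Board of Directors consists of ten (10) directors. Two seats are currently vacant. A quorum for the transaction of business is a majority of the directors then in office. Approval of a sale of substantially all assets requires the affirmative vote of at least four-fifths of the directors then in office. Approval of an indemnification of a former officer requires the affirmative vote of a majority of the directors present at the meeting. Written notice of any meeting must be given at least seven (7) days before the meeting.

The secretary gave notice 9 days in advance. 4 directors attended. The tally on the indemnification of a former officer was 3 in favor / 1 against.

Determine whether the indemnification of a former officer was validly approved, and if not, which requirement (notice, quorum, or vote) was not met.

Invalid — quorum requirement not satisfied.

Notice: 9 days given; 7 required (9 ≥ 7). Satisfied.
Quorum: 4 present; quorum is 5. Not satisfied.
Vote: the indemnification of a former officer requires a majority of the directors present (4). A majority of 4 is 3, so 3 affirmative votes are needed; 3 voted in favor. Satisfied. (Moot — without a quorum no business can be validly transacted.)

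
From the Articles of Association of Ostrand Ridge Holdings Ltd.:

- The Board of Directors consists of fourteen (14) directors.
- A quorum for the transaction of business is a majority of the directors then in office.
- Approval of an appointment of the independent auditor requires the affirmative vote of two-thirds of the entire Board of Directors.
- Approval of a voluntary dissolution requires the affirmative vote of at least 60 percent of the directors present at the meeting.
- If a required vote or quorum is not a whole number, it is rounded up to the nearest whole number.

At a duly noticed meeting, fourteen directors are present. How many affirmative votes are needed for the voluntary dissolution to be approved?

The voluntary dissolution requires three-fifths of the directors present (14).
3/5 of 14 = 8.40, rounded up to 9.

9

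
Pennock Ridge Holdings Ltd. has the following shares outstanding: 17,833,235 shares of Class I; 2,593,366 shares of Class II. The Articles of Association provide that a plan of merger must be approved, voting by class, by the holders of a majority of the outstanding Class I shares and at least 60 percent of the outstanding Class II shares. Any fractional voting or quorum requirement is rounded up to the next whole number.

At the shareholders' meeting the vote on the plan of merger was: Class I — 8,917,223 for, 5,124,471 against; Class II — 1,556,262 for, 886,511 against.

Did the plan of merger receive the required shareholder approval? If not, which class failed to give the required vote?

Class I: a majority of 17833235 is 8916618; 8,916,618 required, 8,917,223 in favor — approved.
Class II: 3/5 of 2593366 = 1556019.60, rounded up to 1556020; 1,556,020 required, 1,556,262 in favor — approved.

Approved — every class gave the required vote.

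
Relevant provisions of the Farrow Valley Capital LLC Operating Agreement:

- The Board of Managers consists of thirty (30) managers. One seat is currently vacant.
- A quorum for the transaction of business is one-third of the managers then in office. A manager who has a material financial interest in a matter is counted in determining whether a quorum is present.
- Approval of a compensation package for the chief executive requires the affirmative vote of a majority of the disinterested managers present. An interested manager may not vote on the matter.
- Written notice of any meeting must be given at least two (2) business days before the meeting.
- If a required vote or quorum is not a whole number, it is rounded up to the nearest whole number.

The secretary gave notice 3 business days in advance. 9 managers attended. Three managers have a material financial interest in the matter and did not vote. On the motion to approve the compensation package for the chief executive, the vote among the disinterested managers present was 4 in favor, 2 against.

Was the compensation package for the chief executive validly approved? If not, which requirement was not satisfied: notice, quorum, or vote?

Invalid — quorum requirement not satisfied.

Notice: 3 business days given; 2 required (3 ≥ 2). Satisfied.
Quorum: 9 present (interested managers count toward quorum); quorum is 10. Not satisfied.
Vote: the compensation package for the chief executive requires a majority of the disinterested managers present (9 − 3 = 6). A majority of 6 is 4, so 4 affirmative votes are needed; 4 voted in favor. Satisfied. (Moot — without a quorum no business can be validly transacted.)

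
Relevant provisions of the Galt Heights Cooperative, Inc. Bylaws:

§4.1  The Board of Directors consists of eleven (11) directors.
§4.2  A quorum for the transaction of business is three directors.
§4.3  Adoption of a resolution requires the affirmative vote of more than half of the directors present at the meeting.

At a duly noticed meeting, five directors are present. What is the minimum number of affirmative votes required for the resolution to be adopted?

3

The resolution requires a majority of the directors present (5).
A majority of 5 is 3.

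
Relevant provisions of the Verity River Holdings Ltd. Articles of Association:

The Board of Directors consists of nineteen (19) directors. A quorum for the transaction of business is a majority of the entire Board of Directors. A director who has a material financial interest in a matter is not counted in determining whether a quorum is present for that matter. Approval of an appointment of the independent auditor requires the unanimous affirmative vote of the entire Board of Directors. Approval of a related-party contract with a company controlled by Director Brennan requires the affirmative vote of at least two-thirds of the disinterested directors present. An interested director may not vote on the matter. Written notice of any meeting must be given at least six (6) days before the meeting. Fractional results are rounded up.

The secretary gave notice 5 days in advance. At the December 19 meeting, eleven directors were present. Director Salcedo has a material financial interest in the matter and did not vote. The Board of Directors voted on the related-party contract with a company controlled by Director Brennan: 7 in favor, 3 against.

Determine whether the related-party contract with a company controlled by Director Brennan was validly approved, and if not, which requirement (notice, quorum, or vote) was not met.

Notice: 5 days given; 6 required (5 < 6). Not satisfied.
Quorum: 11 present, but the 1 interested director does not count, leaving 10. Quorum is 10. Satisfied.
Vote: the related-party contract with a company controlled by Director Brennan requires two-thirds of the disinterested directors present (11 − 1 = 10). 2/3 of 10 = 6.67, rounded up to 7, so 7 affirmative votes are needed; 7 voted in favor. Satisfied.

Invalid — notice requirement not satisfied.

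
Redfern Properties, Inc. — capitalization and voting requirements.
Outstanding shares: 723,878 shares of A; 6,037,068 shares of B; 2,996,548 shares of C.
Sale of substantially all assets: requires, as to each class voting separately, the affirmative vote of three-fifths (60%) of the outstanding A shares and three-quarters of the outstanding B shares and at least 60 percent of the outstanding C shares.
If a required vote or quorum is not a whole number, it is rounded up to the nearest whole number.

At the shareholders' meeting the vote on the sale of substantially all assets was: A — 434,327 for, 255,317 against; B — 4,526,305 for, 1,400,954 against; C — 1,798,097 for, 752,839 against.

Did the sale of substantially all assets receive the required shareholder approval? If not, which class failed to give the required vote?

Not approved — the B shares did not give the required vote.

A: 3/5 of 723878 = 434326.80, rounded up to 434327; 434,327 required, 434,327 in favor — approved.
B: 3/4 of 6037068 = 4527801; 4,527,801 required, 4,526,305 in favor — not approved.
C: 3/5 of 2996548 = 1797928.80, rounded up to 1797929; 1,797,929 required, 1,798,097 in favor — approved.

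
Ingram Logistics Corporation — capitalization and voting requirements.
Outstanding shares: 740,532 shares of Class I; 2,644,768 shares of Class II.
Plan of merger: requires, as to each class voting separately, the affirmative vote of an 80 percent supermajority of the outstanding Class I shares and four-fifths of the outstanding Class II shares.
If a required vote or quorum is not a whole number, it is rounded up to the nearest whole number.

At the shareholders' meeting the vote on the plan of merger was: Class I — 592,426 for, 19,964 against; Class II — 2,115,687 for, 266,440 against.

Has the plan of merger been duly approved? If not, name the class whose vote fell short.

Not approved — the Class II shares did not give the required vote.

Class I: 4/5 of 740532 = 592425.60, rounded up to 592426; 592,426 required, 592,426 in favor — approved.
Class II: 4/5 of 2644768 = 2115814.40, rounded up to 2115815; 2,115,815 required, 2,115,687 in favor — not approved.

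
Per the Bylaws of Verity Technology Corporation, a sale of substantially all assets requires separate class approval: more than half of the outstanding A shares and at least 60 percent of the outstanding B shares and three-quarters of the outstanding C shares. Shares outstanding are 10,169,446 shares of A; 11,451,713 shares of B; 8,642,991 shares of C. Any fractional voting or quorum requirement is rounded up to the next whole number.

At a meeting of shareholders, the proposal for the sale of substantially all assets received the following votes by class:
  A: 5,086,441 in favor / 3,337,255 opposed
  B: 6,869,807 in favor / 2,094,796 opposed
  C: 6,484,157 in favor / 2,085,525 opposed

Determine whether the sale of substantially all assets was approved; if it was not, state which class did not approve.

A: a majority of 10169446 is 5084724; 5,084,724 required, 5,086,441 in favor — approved.
B: 3/5 of 11451713 = 6871027.80, rounded up to 6871028; 6,871,028 required, 6,869,807 in favor — not approved.
C: 3/4 of 8642991 = 6482243.25, rounded up to 6482244; 6,482,244 required, 6,484,157 in favor — approved.

Not approved — the B shares did not give the required vote.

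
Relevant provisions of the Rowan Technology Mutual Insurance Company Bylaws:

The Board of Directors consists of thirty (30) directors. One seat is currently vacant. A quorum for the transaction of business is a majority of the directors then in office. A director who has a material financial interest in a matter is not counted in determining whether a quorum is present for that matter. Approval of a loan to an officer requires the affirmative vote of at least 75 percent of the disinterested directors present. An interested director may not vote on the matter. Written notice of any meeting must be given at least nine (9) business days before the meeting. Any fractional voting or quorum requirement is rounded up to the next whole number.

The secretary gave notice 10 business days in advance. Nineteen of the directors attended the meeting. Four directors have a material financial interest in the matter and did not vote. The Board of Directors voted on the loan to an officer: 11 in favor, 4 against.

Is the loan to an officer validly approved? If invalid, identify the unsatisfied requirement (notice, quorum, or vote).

Invalid — vote requirement not satisfied.

Notice: 10 business days given; 9 required (10 ≥ 9). Satisfied.
Quorum: 19 present, but the 4 interested directors do not count, leaving 15. Quorum is 15. Satisfied.
Vote: the loan to an officer requires three-fourths of the disinterested directors present (19 − 4 = 15). 3/4 of 15 = 11.25, rounded up to 12, so 12 affirmative votes are needed; 11 voted in favor. Not satisfied.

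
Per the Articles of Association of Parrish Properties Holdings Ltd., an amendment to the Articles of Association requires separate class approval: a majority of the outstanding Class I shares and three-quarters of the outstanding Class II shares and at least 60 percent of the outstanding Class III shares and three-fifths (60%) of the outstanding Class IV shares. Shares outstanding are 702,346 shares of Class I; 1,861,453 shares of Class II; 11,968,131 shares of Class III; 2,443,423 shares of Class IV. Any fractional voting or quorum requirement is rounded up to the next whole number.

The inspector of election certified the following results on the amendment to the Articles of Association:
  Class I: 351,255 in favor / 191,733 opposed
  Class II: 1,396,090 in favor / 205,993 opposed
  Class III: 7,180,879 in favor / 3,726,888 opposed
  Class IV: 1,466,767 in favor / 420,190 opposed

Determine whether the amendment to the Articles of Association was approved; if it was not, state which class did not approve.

Approved — every class gave the required vote.

Class I: a majority of 702346 is 351174; 351,174 required, 351,255 in favor — approved.
Class II: 3/4 of 1861453 = 1396089.75, rounded up to 1396090; 1,396,090 required, 1,396,090 in favor — approved.
Class III: 3/5 of 11968131 = 7180878.60, rounded up to 7180879; 7,180,879 required, 7,180,879 in favor — approved.
Class IV: 3/5 of 2443423 = 1466053.80, rounded up to 1466054; 1,466,054 required, 1,466,767 in favor — approved.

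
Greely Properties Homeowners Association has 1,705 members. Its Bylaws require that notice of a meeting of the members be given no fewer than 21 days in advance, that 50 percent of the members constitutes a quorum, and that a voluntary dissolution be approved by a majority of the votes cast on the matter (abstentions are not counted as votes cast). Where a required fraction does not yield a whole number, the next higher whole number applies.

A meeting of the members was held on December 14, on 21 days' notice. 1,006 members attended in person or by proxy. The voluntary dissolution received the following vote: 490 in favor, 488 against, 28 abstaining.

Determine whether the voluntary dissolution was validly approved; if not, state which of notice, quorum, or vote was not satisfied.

Notice: 21 days given; 21 required. Satisfied.
Quorum: 50% of 1,705 = 852.50, rounded up to 853; 1,006 present. Satisfied.
Vote: requires a majority of the votes cast (1,006 − 28 abstaining = 978); a majority of 978 is 490, so 490 needed; 490 in favor. Satisfied.

Valid — all requirements satisfied.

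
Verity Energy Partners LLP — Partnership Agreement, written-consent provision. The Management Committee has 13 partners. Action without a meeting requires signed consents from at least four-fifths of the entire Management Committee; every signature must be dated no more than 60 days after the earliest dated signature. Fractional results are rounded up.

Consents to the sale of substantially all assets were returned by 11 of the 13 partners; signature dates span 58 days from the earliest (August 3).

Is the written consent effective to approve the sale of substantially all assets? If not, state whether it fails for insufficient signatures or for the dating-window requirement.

Effective — both the signature and dating-window requirements are satisfied.

Signatures required: at least four-fifths of 13 — 4/5 of 13 = 10.40, rounded up to 11, so 11 needed; 11 signed. Sufficient.
Dating window: the latest signature is 58 days after the earliest; the limit is 60 days. Within the window.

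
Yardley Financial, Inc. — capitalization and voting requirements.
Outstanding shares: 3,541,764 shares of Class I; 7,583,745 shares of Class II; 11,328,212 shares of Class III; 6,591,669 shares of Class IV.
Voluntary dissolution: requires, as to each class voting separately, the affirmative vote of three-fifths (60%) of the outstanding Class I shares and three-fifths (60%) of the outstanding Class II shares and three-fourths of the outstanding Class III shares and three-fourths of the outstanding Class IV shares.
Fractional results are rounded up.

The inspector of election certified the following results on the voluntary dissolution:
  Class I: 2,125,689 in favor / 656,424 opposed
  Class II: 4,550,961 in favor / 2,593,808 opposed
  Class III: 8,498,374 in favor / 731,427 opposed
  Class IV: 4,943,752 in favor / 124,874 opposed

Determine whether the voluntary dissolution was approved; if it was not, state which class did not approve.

Approved — every class gave the required vote.

Class I: 3/5 of 3541764 = 2125058.40, rounded up to 2125059; 2,125,059 required, 2,125,689 in favor — approved.
Class II: 3/5 of 7583745 = 4550247; 4,550,247 required, 4,550,961 in favor — approved.
Class III: 3/4 of 11328212 = 8496159; 8,496,159 required, 8,498,374 in favor — approved.
Class IV: 3/4 of 6591669 = 4943751.75, rounded up to 4943752; 4,943,752 required, 4,943,752 in favor — approved.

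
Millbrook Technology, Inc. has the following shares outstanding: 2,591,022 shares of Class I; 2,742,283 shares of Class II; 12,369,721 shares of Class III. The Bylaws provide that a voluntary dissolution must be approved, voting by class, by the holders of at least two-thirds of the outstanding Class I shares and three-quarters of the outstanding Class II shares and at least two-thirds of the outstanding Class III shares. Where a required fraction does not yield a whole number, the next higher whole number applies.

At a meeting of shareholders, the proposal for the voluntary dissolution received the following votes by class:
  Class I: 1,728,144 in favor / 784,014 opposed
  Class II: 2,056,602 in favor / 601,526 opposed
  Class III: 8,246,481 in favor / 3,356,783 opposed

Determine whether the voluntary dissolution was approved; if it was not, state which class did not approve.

Class I: 2/3 of 2591022 = 1727348; 1,727,348 required, 1,728,144 in favor — approved.
Class II: 3/4 of 2742283 = 2056712.25, rounded up to 2056713; 2,056,713 required, 2,056,602 in favor — not approved.
Class III: 2/3 of 12369721 = 8246480.67, rounded up to 8246481; 8,246,481 required, 8,246,481 in favor — approved.

Not approved — the Class II shares did not give the required vote.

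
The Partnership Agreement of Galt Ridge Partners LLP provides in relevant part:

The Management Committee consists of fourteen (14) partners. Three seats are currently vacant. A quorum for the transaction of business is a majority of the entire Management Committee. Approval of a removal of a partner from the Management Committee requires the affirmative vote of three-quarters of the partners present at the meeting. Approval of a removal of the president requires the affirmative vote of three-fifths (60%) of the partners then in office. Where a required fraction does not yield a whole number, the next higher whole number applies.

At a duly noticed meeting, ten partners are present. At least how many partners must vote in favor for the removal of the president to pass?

7

The removal of the president requires three-fifths of the partners then in office (11).
3/5 of 11 = 6.60, rounded up to 7.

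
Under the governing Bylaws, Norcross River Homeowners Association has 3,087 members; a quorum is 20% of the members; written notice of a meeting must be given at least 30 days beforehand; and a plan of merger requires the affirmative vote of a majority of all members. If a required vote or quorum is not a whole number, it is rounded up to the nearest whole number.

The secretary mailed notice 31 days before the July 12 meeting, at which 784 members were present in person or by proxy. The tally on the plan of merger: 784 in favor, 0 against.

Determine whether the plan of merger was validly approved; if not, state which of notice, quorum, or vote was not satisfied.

Invalid — vote requirement not satisfied.

Notice: 31 days given; 30 required. Satisfied.
Quorum: 20% of 3,087 = 617.40, rounded up to 618; 784 present. Satisfied.
Vote: requires a majority of all members (3,087); a majority of 3087 is 1544, so 1,544 needed; 784 in favor. Not satisfied.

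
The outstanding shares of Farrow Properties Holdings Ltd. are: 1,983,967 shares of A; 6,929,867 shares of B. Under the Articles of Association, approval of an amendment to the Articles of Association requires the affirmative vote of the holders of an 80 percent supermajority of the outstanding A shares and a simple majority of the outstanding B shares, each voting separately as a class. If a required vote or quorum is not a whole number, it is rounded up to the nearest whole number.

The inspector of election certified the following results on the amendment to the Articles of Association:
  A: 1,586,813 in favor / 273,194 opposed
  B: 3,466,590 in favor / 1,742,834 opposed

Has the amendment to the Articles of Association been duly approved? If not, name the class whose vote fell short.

Not approved — the A shares did not give the required vote.

A: 4/5 of 1983967 = 1587173.60, rounded up to 1587174; 1,587,174 required, 1,586,813 in favor — not approved.
B: a majority of 6929867 is 3464934; 3,464,934 required, 3,466,590 in favor — approved.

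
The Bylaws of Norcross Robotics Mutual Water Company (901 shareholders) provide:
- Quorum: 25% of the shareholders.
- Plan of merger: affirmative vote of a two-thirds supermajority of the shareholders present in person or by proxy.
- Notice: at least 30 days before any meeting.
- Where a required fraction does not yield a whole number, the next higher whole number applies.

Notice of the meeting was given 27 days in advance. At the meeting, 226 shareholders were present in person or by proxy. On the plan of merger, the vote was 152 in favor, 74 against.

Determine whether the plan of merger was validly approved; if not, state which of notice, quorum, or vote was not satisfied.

Invalid — notice requirement not satisfied.

Notice: 27 days given; 30 required. Not satisfied.
Quorum: 25% of 901 = 225.25, rounded up to 226; 226 present. Satisfied.
Vote: requires two-thirds of those present (226); 2/3 of 226 = 150.67, rounded up to 151, so 151 needed; 152 in favor. Satisfied.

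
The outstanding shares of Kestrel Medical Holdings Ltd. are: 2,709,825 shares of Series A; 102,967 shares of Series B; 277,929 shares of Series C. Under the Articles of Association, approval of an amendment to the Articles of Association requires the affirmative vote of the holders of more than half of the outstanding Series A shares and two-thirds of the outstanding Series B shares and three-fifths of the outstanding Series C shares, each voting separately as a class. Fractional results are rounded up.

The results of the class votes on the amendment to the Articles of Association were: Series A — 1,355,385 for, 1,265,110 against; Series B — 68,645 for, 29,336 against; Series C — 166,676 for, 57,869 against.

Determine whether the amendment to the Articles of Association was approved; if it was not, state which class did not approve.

Not approved — the Series C shares did not give the required vote.

Series A: a majority of 2709825 is 1354913; 1,354,913 required, 1,355,385 in favor — approved.
Series B: 2/3 of 102967 = 68644.67, rounded up to 68645; 68,645 required, 68,645 in favor — approved.
Series C: 3/5 of 277929 = 166757.40, rounded up to 166758; 166,758 required, 166,676 in favor — not approved.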